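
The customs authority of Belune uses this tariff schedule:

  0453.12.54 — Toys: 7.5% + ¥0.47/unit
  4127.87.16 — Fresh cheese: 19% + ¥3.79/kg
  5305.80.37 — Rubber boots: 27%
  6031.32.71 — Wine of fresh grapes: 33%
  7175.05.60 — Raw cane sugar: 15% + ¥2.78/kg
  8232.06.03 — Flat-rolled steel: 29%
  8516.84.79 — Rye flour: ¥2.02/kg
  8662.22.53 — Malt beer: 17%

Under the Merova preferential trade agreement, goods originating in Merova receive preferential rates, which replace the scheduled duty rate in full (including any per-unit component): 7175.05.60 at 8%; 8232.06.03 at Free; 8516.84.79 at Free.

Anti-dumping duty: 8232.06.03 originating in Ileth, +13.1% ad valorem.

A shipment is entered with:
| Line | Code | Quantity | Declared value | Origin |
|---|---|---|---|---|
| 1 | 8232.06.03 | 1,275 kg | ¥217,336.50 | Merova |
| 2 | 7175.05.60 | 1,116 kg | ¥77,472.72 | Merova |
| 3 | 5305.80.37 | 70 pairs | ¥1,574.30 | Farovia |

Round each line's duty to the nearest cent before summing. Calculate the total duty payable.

¥6,622.88

Line 1 (8232.06.03, Merova, 1,275 kg, ¥217,336.50):
Base rate for 8232.06.03 is 29%.
Origin Merova qualifies under the Belune–Merova agreement and 8232.06.03 is covered: preferential rate Free applies instead.
The additional-duty order on 8232.06.03 targets Ileth, not Merova; it does not apply.
Duty = ¥217,336.50 × 0% = ¥0.00.
Line 2 (7175.05.60, Merova, 1,116 kg, ¥77,472.72):
Base rate for 7175.05.60 is 15% + ¥2.78/kg.
Origin Merova qualifies under the Belune–Merova agreement and 7175.05.60 is covered: preferential rate 8% applies instead.
Duty = ¥77,472.72 × 8% = ¥6,197.82.
Line 3 (5305.80.37, Farovia, 70 pairs, ¥1,574.30):
Base rate for 5305.80.37 is 27%.
Duty = ¥1,574.30 × 27% = ¥425.06.
Total = ¥0.00 + ¥6,197.82 + ¥425.06 = ¥6,622.88.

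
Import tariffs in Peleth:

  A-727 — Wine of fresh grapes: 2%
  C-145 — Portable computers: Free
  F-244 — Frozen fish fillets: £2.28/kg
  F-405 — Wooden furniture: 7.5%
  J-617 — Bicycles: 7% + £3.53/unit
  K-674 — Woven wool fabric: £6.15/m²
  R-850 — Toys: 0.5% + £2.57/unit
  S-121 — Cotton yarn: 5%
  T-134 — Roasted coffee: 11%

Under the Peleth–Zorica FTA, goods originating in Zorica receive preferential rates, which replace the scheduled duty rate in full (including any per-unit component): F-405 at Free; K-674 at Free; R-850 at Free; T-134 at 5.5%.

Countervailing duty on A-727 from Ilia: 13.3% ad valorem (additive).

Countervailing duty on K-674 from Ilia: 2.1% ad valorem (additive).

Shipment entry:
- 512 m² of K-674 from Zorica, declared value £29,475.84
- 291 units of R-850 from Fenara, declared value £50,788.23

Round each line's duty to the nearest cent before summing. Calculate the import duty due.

Line 1 (K-674, Zorica, 512 m², £29,475.84):
Base rate for K-674 is £6.15/m².
Origin Zorica qualifies under the Peleth–Zorica agreement and K-674 is covered: preferential rate Free applies instead.
The additional-duty order on K-674 targets Ilia, not Zorica; it does not apply.
Duty = £29,475.84 × 0% = £0.00.
Line 2 (R-850, Fenara, 291 units, £50,788.23):
Base rate for R-850 is 0.5% + £2.57/unit.
R-850 has an FTA preferential rate, but origin Fenara is not Zorica; base rate stands.
Duty = £50,788.23 × 0.5% + 291 × £2.57 = £1,001.81.
Total = £0.00 + £1,001.81 = £1,001.81.

£1,001.81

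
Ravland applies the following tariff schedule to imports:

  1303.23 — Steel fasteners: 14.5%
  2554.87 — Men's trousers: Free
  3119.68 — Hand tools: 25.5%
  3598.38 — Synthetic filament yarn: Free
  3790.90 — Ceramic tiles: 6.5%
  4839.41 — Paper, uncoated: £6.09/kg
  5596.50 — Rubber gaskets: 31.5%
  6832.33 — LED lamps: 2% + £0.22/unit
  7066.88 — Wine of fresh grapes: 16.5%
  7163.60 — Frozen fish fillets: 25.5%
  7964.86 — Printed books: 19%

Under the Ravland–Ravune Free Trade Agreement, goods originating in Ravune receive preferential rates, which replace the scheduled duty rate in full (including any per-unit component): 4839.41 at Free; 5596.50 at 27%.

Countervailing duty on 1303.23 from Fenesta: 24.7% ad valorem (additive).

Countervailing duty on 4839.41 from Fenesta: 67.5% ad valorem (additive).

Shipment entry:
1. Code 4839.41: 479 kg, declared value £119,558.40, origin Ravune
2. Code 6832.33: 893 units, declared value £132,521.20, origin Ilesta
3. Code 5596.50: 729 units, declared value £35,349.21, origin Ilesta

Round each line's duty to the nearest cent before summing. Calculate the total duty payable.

Line 1 (4839.41, Ravune, 479 kg, £119,558.40):
Base rate for 4839.41 is £6.09/kg.
Origin Ravune qualifies under the Ravland–Ravune agreement and 4839.41 is covered: preferential rate Free applies instead.
The additional-duty order on 4839.41 targets Fenesta, not Ravune; it does not apply.
Duty = £119,558.40 × 0% = £0.00.
Line 2 (6832.33, Ilesta, 893 units, £132,521.20):
Base rate for 6832.33 is 2% + £0.22/unit.
Duty = £132,521.20 × 2% + 893 × £0.22 = £2,846.88.
Line 3 (5596.50, Ilesta, 729 units, £35,349.21):
Base rate for 5596.50 is 31.5%.
5596.50 has an FTA preferential rate, but origin Ilesta is not Ravune; base rate stands.
Duty = £35,349.21 × 31.5% = £11,135.00.
Total = £0.00 + £2,846.88 + £11,135.00 = £13,981.88.

£13,981.88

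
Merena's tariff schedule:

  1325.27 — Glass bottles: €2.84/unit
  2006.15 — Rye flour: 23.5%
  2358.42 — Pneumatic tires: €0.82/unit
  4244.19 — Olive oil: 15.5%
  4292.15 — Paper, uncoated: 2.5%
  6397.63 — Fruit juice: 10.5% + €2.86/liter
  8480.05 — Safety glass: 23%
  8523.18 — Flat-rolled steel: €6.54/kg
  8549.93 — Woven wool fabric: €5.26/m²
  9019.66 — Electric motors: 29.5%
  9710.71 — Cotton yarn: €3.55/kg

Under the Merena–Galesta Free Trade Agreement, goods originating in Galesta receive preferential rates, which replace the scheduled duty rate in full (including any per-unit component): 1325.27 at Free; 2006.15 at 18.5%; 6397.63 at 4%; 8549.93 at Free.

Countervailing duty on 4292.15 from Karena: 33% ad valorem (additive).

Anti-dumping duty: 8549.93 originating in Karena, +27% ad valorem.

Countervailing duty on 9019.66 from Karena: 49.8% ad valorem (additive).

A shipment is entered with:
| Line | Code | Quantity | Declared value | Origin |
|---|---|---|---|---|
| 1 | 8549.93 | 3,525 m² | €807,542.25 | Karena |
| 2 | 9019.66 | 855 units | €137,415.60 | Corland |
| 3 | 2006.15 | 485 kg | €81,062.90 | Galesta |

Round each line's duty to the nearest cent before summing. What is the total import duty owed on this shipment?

Line 1 (8549.93, Karena, 3,525 m², €807,542.25):
Base rate for 8549.93 is €5.26/m².
8549.93 has an FTA preferential rate, but origin Karena is not Galesta; base rate stands.
Additional duty on 8549.93 from Karena: +27% ad valorem. Applied ad valorem rate = 27%.
Duty = €807,542.25 × 27% + 3,525 × €5.26 = €236,577.91.
Line 2 (9019.66, Corland, 855 units, €137,415.60):
Base rate for 9019.66 is 29.5%.
The additional-duty order on 9019.66 targets Karena, not Corland; it does not apply.
Duty = €137,415.60 × 29.5% = €40,537.60.
Line 3 (2006.15, Galesta, 485 kg, €81,062.90):
Base rate for 2006.15 is 23.5%.
Origin Galesta qualifies under the Merena–Galesta agreement and 2006.15 is covered: preferential rate 18.5% applies instead.
Duty = €81,062.90 × 18.5% = €14,996.64.
Total = €236,577.91 + €40,537.60 + €14,996.64 = €292,112.15.

€292,112.15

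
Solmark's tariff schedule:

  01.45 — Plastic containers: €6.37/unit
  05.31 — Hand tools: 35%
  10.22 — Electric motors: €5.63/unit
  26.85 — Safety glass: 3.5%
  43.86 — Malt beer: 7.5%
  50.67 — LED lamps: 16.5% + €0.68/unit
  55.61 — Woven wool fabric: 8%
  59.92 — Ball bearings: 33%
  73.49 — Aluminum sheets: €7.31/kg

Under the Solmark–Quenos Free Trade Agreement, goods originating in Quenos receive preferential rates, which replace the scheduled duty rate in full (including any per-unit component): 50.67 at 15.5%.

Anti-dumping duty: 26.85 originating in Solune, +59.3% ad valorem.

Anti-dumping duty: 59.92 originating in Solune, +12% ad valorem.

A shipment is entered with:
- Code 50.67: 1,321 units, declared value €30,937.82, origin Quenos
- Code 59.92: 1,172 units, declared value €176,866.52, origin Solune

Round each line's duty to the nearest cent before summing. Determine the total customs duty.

€84,385.29

Line 1 (50.67, Quenos, 1,321 units, €30,937.82):
Base rate for 50.67 is 16.5% + €0.68/unit.
Origin Quenos qualifies under the Solmark–Quenos agreement and 50.67 is covered: preferential rate 15.5% applies instead.
Duty = €30,937.82 × 15.5% = €4,795.36.
Line 2 (59.92, Solune, 1,172 units, €176,866.52):
Base rate for 59.92 is 33%.
Additional duty on 59.92 from Solune: +12%. Applied ad valorem rate: 33% + 12% = 45%.
Duty = €176,866.52 × 45% = €79,589.93.
Total = €4,795.36 + €79,589.93 = €84,385.29.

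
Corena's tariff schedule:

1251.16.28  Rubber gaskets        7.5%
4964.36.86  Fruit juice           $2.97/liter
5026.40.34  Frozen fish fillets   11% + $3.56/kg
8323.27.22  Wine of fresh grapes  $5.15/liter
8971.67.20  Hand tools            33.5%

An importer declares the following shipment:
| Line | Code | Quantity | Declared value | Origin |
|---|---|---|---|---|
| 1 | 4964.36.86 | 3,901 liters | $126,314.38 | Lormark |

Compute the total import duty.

$11,585.97

Line 1 (4964.36.86, Lormark, 3,901 liters, $126,314.38):
Base rate for 4964.36.86 is $2.97/liter.
Duty = 3,901 × $2.97 = $11,585.97.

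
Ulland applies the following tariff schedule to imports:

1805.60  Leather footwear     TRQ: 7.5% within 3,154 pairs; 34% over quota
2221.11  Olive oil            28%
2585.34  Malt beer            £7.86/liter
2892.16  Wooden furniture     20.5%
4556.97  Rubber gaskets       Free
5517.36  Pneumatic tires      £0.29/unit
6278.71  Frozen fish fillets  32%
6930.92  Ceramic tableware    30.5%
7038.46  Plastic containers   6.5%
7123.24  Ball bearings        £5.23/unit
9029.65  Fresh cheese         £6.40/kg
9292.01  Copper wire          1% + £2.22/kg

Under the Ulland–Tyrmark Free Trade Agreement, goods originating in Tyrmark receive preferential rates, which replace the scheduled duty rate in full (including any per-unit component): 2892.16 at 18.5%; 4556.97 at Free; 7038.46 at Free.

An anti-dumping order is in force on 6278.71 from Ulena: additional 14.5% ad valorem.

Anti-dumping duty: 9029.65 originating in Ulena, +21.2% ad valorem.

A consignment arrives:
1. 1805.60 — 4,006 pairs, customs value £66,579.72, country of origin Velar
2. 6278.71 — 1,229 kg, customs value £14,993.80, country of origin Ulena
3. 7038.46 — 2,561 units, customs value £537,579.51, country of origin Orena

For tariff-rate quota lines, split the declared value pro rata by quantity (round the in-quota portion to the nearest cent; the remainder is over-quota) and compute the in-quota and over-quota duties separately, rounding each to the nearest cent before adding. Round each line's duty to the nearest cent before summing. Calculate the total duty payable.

Line 1 (1805.60, Velar, 4,006 pairs, £66,579.72):
Code 1805.60 is under a tariff-rate quota (threshold 3,154 pairs). In-quota: 3,154 pairs at 7.5%; over-quota: 852 pairs at 34%.
Pro-rata value split: in-quota = £66,579.72 × 3,154/4,006 = £52,419.48; over-quota = £66,579.72 − £52,419.48 = £14,160.24.
In-quota duty = £52,419.48 × 7.5% = £3,931.46. Over-quota duty = £14,160.24 × 34% = £4,814.48.
Line duty = £3,931.46 + £4,814.48 = £8,745.94.
Line 2 (6278.71, Ulena, 1,229 kg, £14,993.80):
Base rate for 6278.71 is 32%.
Additional duty on 6278.71 from Ulena: +14.5%. Applied ad valorem rate: 32% + 14.5% = 46.5%.
Duty = £14,993.80 × 46.5% = £6,972.12.
Line 3 (7038.46, Orena, 2,561 units, £537,579.51):
Base rate for 7038.46 is 6.5%.
7038.46 has an FTA preferential rate, but origin Orena is not Tyrmark; base rate stands.
Duty = £537,579.51 × 6.5% = £34,942.67.
Total = £8,745.94 + £6,972.12 + £34,942.67 = £50,660.73.

£50,660.73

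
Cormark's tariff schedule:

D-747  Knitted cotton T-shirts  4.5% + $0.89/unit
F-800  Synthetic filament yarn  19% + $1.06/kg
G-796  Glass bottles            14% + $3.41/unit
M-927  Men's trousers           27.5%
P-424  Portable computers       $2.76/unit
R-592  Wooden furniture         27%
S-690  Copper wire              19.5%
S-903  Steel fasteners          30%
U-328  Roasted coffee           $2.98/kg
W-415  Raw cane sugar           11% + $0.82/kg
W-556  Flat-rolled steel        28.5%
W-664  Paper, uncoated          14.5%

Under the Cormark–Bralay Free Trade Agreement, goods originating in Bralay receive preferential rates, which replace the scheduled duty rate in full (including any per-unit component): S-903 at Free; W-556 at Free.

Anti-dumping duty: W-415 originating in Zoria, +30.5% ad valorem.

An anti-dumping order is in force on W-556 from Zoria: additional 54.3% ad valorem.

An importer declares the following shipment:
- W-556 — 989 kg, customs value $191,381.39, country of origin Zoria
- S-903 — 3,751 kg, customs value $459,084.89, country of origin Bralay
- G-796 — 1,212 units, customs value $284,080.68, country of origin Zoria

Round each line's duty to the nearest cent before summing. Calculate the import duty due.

$202,368.01

Line 1 (W-556, Zoria, 989 kg, $191,381.39):
Base rate for W-556 is 28.5%.
W-556 has an FTA preferential rate, but origin Zoria is not Bralay; base rate stands.
Additional duty on W-556 from Zoria: +54.3%. Applied ad valorem rate: 28.5% + 54.3% = 82.8%.
Duty = $191,381.39 × 82.8% = $158,463.79.
Line 2 (S-903, Bralay, 3,751 kg, $459,084.89):
Base rate for S-903 is 30%.
Origin Bralay qualifies under the Cormark–Bralay agreement and S-903 is covered: preferential rate Free applies instead.
Duty = $459,084.89 × 0% = $0.00.
Line 3 (G-796, Zoria, 1,212 units, $284,080.68):
Base rate for G-796 is 14% + $3.41/unit.
Duty = $284,080.68 × 14% + 1,212 × $3.41 = $43,904.22.
Total = $158,463.79 + $0.00 + $43,904.22 = $202,368.01.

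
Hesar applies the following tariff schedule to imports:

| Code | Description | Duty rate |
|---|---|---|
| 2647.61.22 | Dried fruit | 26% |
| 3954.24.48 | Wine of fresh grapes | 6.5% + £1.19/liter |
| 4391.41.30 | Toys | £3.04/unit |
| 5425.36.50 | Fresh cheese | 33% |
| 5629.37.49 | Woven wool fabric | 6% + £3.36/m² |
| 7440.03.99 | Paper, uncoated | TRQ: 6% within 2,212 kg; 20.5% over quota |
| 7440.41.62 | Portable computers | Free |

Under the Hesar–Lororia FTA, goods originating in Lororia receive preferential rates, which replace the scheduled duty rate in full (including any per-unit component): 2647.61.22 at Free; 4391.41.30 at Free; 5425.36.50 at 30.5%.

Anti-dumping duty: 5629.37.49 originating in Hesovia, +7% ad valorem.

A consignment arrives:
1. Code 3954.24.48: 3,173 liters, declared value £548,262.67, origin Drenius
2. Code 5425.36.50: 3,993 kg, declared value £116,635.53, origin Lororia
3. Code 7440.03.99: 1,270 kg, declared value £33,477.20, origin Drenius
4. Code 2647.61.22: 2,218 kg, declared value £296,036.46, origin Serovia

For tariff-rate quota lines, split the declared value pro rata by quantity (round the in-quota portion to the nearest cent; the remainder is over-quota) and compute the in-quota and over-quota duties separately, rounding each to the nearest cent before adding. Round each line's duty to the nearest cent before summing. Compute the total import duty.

Line 1 (3954.24.48, Drenius, 3,173 liters, £548,262.67):
Base rate for 3954.24.48 is 6.5% + £1.19/liter.
Duty = £548,262.67 × 6.5% + 3,173 × £1.19 = £39,412.94.
Line 2 (5425.36.50, Lororia, 3,993 kg, £116,635.53):
Base rate for 5425.36.50 is 33%.
Origin Lororia qualifies under the Hesar–Lororia agreement and 5425.36.50 is covered: preferential rate 30.5% applies instead.
Duty = £116,635.53 × 30.5% = £35,573.84.
Line 3 (7440.03.99, Drenius, 1,270 kg, £33,477.20):
Code 7440.03.99 is under a tariff-rate quota (threshold 2,212 kg). Quantity 1,270 kg is within the quota, so the in-quota rate 6% applies to the full value.
Duty = £33,477.20 × 6% = £2,008.63.
Line 4 (2647.61.22, Serovia, 2,218 kg, £296,036.46):
Base rate for 2647.61.22 is 26%.
2647.61.22 has an FTA preferential rate, but origin Serovia is not Lororia; base rate stands.
Duty = £296,036.46 × 26% = £76,969.48.
Total = £39,412.94 + £35,573.84 + £2,008.63 + £76,969.48 = £153,964.89.

£153,964.89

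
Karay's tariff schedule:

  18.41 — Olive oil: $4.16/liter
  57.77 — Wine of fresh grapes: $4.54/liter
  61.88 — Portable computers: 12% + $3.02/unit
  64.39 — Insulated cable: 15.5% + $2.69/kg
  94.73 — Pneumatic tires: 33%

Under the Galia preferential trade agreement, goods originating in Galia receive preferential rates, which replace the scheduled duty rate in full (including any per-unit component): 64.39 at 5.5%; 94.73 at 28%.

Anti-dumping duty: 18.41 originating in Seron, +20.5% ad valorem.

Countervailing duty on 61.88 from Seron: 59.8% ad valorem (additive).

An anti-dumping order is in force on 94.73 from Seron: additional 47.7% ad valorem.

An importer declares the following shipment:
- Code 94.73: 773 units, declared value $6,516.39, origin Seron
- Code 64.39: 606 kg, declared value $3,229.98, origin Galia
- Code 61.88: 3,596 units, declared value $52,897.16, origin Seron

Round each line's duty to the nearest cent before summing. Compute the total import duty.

Line 1 (94.73, Seron, 773 units, $6,516.39):
Base rate for 94.73 is 33%.
94.73 has an FTA preferential rate, but origin Seron is not Galia; base rate stands.
Additional duty on 94.73 from Seron: +47.7%. Applied ad valorem rate: 33% + 47.7% = 80.7%.
Duty = $6,516.39 × 80.7% = $5,258.73.
Line 2 (64.39, Galia, 606 kg, $3,229.98):
Base rate for 64.39 is 15.5% + $2.69/kg.
Origin Galia qualifies under the Karay–Galia agreement and 64.39 is covered: preferential rate 5.5% applies instead.
Duty = $3,229.98 × 5.5% = $177.65.
Line 3 (61.88, Seron, 3,596 units, $52,897.16):
Base rate for 61.88 is 12% + $3.02/unit.
Additional duty on 61.88 from Seron: +59.8%. Applied ad valorem rate: 12% + 59.8% = 71.8%.
Duty = $52,897.16 × 71.8% + 3,596 × $3.02 = $48,840.08.
Total = $5,258.73 + $177.65 + $48,840.08 = $54,276.46.

$54,276.46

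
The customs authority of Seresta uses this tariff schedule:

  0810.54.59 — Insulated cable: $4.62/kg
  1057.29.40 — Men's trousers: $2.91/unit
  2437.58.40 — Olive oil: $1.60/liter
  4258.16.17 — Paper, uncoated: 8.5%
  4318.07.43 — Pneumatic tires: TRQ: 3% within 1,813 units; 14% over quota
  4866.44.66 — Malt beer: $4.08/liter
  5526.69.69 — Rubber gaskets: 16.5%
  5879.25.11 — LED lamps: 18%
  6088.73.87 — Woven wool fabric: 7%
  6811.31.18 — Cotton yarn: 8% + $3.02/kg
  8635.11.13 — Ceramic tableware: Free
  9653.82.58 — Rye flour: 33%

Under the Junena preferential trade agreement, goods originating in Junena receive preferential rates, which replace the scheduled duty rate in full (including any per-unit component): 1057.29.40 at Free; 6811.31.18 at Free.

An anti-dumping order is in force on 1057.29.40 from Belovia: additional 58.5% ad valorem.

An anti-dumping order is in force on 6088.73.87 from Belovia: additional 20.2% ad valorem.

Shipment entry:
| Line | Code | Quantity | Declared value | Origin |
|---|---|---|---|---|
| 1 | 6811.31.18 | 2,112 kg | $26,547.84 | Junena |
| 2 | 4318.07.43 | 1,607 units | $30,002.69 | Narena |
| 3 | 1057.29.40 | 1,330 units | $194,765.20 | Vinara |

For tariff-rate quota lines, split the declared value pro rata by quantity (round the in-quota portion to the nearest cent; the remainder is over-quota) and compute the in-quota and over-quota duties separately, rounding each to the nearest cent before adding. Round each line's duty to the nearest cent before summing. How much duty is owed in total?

Line 1 (6811.31.18, Junena, 2,112 kg, $26,547.84):
Base rate for 6811.31.18 is 8% + $3.02/kg.
Origin Junena qualifies under the Seresta–Junena agreement and 6811.31.18 is covered: preferential rate Free applies instead.
Duty = $26,547.84 × 0% = $0.00.
Line 2 (4318.07.43, Narena, 1,607 units, $30,002.69):
Code 4318.07.43 is under a tariff-rate quota (threshold 1,813 units). Quantity 1,607 units is within the quota, so the in-quota rate 3% applies to the full value.
Duty = $30,002.69 × 3% = $900.08.
Line 3 (1057.29.40, Vinara, 1,330 units, $194,765.20):
Base rate for 1057.29.40 is $2.91/unit.
1057.29.40 has an FTA preferential rate, but origin Vinara is not Junena; base rate stands.
The additional-duty order on 1057.29.40 targets Belovia, not Vinara; it does not apply.
Duty = 1,330 × $2.91 = $3,870.30.
Total = $0.00 + $900.08 + $3,870.30 = $4,770.38.

$4,770.38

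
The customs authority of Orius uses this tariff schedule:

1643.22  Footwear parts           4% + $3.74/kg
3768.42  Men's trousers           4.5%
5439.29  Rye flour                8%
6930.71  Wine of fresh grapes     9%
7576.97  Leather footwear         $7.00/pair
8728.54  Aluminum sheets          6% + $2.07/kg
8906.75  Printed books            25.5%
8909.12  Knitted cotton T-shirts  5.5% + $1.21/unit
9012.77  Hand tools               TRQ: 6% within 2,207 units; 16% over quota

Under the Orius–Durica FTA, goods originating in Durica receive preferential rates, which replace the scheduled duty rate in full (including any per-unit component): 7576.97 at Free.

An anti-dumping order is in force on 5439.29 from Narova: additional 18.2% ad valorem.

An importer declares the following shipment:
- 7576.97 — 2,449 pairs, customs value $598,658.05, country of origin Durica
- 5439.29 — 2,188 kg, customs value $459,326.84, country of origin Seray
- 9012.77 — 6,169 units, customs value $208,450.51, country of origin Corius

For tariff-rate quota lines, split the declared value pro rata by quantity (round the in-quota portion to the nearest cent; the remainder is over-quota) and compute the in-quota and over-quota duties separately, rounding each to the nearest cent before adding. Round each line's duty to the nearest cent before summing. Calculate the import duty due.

$62,640.78

Line 1 (7576.97, Durica, 2,449 pairs, $598,658.05):
Base rate for 7576.97 is $7.00/pair.
Origin Durica qualifies under the Orius–Durica agreement and 7576.97 is covered: preferential rate Free applies instead.
Duty = $598,658.05 × 0% = $0.00.
Line 2 (5439.29, Seray, 2,188 kg, $459,326.84):
Base rate for 5439.29 is 8%.
The additional-duty order on 5439.29 targets Narova, not Seray; it does not apply.
Duty = $459,326.84 × 8% = $36,746.15.
Line 3 (9012.77, Corius, 6,169 units, $208,450.51):
Code 9012.77 is under a tariff-rate quota (threshold 2,207 units). In-quota: 2,207 units at 6%; over-quota: 3,962 units at 16%.
Pro-rata value split: in-quota = $208,450.51 × 2,207/6,169 = $74,574.53; over-quota = $208,450.51 − $74,574.53 = $133,875.98.
In-quota duty = $74,574.53 × 6% = $4,474.47. Over-quota duty = $133,875.98 × 16% = $21,420.16.
Line duty = $4,474.47 + $21,420.16 = $25,894.63.
Total = $0.00 + $36,746.15 + $25,894.63 = $62,640.78.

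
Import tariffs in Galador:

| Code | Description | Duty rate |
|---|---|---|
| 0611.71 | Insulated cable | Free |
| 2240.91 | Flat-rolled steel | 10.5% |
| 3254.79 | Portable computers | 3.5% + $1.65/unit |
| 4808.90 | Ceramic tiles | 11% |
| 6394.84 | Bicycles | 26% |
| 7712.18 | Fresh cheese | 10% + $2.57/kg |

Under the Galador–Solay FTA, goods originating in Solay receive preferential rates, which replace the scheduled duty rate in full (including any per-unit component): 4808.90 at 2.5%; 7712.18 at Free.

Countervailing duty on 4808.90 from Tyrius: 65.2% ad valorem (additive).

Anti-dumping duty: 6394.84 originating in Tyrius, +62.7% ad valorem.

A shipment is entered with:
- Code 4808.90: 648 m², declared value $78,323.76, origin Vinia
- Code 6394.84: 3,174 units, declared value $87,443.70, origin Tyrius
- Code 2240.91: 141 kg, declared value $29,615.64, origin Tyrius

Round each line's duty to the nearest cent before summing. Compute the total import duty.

Line 1 (4808.90, Vinia, 648 m², $78,323.76):
Base rate for 4808.90 is 11%.
4808.90 has an FTA preferential rate, but origin Vinia is not Solay; base rate stands.
The additional-duty order on 4808.90 targets Tyrius, not Vinia; it does not apply.
Duty = $78,323.76 × 11% = $8,615.61.
Line 2 (6394.84, Tyrius, 3,174 units, $87,443.70):
Base rate for 6394.84 is 26%.
Additional duty on 6394.84 from Tyrius: +62.7%. Applied ad valorem rate: 26% + 62.7% = 88.7%.
Duty = $87,443.70 × 88.7% = $77,562.56.
Line 3 (2240.91, Tyrius, 141 kg, $29,615.64):
Base rate for 2240.91 is 10.5%.
Duty = $29,615.64 × 10.5% = $3,109.64.
Total = $8,615.61 + $77,562.56 + $3,109.64 = $89,287.81.

$89,287.81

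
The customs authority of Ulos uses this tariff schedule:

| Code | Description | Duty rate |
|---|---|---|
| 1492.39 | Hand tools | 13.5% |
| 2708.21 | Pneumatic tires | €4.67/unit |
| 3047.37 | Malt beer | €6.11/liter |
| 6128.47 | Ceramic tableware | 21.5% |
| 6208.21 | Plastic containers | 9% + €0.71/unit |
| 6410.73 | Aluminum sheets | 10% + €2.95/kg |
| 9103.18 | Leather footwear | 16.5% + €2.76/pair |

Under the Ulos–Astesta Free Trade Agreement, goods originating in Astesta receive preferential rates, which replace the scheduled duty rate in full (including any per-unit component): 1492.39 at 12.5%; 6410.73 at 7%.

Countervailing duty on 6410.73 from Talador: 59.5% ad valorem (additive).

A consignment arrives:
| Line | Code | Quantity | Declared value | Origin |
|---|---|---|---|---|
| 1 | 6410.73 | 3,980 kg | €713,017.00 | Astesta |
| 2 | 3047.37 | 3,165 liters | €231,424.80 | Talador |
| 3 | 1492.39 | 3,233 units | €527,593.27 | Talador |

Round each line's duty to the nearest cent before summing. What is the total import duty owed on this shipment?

€140,474.43

Line 1 (6410.73, Astesta, 3,980 kg, €713,017.00):
Base rate for 6410.73 is 10% + €2.95/kg.
Origin Astesta qualifies under the Ulos–Astesta agreement and 6410.73 is covered: preferential rate 7% applies instead.
The additional-duty order on 6410.73 targets Talador, not Astesta; it does not apply.
Duty = €713,017.00 × 7% = €49,911.19.
Line 2 (3047.37, Talador, 3,165 liters, €231,424.80):
Base rate for 3047.37 is €6.11/liter.
Duty = 3,165 × €6.11 = €19,338.15.
Line 3 (1492.39, Talador, 3,233 units, €527,593.27):
Base rate for 1492.39 is 13.5%.
1492.39 has an FTA preferential rate, but origin Talador is not Astesta; base rate stands.
Duty = €527,593.27 × 13.5% = €71,225.09.
Total = €49,911.19 + €19,338.15 + €71,225.09 = €140,474.43.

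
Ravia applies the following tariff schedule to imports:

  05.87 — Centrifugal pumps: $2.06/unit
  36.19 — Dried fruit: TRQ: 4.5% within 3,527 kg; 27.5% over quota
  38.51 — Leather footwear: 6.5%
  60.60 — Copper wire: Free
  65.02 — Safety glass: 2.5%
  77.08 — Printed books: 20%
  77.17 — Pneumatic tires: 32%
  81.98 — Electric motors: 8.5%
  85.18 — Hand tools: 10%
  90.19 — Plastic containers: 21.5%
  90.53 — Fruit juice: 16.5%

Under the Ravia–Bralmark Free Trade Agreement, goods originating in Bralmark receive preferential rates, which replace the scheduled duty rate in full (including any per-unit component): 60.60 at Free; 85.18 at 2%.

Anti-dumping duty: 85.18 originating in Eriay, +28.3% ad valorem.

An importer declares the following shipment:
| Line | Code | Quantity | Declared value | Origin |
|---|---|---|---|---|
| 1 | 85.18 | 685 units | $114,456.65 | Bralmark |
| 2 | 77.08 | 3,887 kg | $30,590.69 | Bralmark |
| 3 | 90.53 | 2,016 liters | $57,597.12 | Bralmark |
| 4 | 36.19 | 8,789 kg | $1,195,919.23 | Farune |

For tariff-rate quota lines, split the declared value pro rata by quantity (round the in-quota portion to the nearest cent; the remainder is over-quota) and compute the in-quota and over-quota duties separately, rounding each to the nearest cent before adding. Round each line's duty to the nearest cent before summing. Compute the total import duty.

Line 1 (85.18, Bralmark, 685 units, $114,456.65):
Base rate for 85.18 is 10%.
Origin Bralmark qualifies under the Ravia–Bralmark agreement and 85.18 is covered: preferential rate 2% applies instead.
The additional-duty order on 85.18 targets Eriay, not Bralmark; it does not apply.
Duty = $114,456.65 × 2% = $2,289.13.
Line 2 (77.08, Bralmark, 3,887 kg, $30,590.69):
Base rate for 77.08 is 20%.
Origin Bralmark is the FTA partner but 77.08 is not on the preference list; base rate stands.
Duty = $30,590.69 × 20% = $6,118.14.
Line 3 (90.53, Bralmark, 2,016 liters, $57,597.12):
Base rate for 90.53 is 16.5%.
Origin Bralmark is the FTA partner but 90.53 is not on the preference list; base rate stands.
Duty = $57,597.12 × 16.5% = $9,503.52.
Line 4 (36.19, Farune, 8,789 kg, $1,195,919.23):
Code 36.19 is under a tariff-rate quota (threshold 3,527 kg). In-quota: 3,527 kg at 4.5%; over-quota: 5,262 kg at 27.5%.
Pro-rata value split: in-quota = $1,195,919.23 × 3,527/8,789 = $479,918.89; over-quota = $1,195,919.23 − $479,918.89 = $716,000.34.
In-quota duty = $479,918.89 × 4.5% = $21,596.35. Over-quota duty = $716,000.34 × 27.5% = $196,900.09.
Line duty = $21,596.35 + $196,900.09 = $218,496.44.
Total = $2,289.13 + $6,118.14 + $9,503.52 + $218,496.44 = $236,407.23.

$236,407.23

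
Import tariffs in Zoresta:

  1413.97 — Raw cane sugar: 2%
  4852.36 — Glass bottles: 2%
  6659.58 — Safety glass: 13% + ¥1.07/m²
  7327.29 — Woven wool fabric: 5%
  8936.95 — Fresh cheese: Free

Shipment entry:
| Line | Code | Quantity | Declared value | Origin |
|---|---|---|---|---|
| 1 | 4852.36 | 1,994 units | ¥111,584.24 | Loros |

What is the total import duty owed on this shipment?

Line 1 (4852.36, Loros, 1,994 units, ¥111,584.24):
Base rate for 4852.36 is 2%.
Duty = ¥111,584.24 × 2% = ¥2,231.68.

¥2,231.68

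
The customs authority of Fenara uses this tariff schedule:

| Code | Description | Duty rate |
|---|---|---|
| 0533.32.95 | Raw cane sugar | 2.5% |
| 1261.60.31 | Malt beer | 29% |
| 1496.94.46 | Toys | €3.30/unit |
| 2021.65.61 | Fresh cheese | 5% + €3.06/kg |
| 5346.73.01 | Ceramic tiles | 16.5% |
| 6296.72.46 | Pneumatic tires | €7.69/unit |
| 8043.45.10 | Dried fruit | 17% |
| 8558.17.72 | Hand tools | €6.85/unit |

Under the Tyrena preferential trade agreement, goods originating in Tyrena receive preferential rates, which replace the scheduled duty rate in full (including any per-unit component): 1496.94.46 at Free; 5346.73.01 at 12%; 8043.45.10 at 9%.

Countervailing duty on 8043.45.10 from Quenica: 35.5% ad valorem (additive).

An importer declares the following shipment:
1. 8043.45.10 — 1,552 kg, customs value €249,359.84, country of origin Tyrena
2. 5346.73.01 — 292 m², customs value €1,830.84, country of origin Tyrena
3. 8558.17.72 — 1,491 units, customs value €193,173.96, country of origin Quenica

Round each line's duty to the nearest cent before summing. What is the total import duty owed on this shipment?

€32,875.44

Line 1 (8043.45.10, Tyrena, 1,552 kg, €249,359.84):
Base rate for 8043.45.10 is 17%.
Origin Tyrena qualifies under the Fenara–Tyrena agreement and 8043.45.10 is covered: preferential rate 9% applies instead.
The additional-duty order on 8043.45.10 targets Quenica, not Tyrena; it does not apply.
Duty = €249,359.84 × 9% = €22,442.39.
Line 2 (5346.73.01, Tyrena, 292 m², €1,830.84):
Base rate for 5346.73.01 is 16.5%.
Origin Tyrena qualifies under the Fenara–Tyrena agreement and 5346.73.01 is covered: preferential rate 12% applies instead.
Duty = €1,830.84 × 12% = €219.70.
Line 3 (8558.17.72, Quenica, 1,491 units, €193,173.96):
Base rate for 8558.17.72 is €6.85/unit.
Duty = 1,491 × €6.85 = €10,213.35.
Total = €22,442.39 + €219.70 + €10,213.35 = €32,875.44.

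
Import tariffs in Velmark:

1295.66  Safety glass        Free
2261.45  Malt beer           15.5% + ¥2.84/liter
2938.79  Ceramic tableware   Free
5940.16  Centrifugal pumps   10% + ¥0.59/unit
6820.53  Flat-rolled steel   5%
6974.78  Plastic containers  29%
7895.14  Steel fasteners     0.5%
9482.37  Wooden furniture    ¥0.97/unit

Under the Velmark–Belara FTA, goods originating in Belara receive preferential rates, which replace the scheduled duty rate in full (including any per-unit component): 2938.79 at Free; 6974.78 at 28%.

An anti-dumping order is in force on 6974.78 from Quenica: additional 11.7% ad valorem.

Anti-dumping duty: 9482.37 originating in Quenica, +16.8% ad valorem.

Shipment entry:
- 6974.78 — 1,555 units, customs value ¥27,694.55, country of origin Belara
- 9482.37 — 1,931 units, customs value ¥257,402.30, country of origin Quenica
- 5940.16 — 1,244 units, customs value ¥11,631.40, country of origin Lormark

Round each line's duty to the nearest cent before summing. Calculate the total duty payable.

Line 1 (6974.78, Belara, 1,555 units, ¥27,694.55):
Base rate for 6974.78 is 29%.
Origin Belara qualifies under the Velmark–Belara agreement and 6974.78 is covered: preferential rate 28% applies instead.
The additional-duty order on 6974.78 targets Quenica, not Belara; it does not apply.
Duty = ¥27,694.55 × 28% = ¥7,754.47.
Line 2 (9482.37, Quenica, 1,931 units, ¥257,402.30):
Base rate for 9482.37 is ¥0.97/unit.
Additional duty on 9482.37 from Quenica: +16.8% ad valorem. Applied ad valorem rate = 16.8%.
Duty = ¥257,402.30 × 16.8% + 1,931 × ¥0.97 = ¥45,116.66.
Line 3 (5940.16, Lormark, 1,244 units, ¥11,631.40):
Base rate for 5940.16 is 10% + ¥0.59/unit.
Duty = ¥11,631.40 × 10% + 1,244 × ¥0.59 = ¥1,897.10.
Total = ¥7,754.47 + ¥45,116.66 + ¥1,897.10 = ¥54,768.23.

¥54,768.23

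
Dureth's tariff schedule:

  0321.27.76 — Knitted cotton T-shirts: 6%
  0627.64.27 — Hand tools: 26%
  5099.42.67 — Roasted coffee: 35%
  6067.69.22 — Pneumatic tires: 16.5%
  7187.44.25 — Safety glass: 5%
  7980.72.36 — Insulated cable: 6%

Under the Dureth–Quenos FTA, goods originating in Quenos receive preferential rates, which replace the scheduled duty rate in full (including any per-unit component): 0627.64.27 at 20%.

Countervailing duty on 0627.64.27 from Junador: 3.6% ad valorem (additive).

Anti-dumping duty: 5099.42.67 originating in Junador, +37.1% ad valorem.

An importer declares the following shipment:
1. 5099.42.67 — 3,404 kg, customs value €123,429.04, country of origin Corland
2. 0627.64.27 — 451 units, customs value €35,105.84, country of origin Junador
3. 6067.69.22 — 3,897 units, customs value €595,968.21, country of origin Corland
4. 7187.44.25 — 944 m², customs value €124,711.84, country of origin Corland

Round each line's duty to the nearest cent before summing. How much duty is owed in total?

€158,161.83

Line 1 (5099.42.67, Corland, 3,404 kg, €123,429.04):
Base rate for 5099.42.67 is 35%.
The additional-duty order on 5099.42.67 targets Junador, not Corland; it does not apply.
Duty = €123,429.04 × 35% = €43,200.16.
Line 2 (0627.64.27, Junador, 451 units, €35,105.84):
Base rate for 0627.64.27 is 26%.
0627.64.27 has an FTA preferential rate, but origin Junador is not Quenos; base rate stands.
Additional duty on 0627.64.27 from Junador: +3.6%. Applied ad valorem rate: 26% + 3.6% = 29.6%.
Duty = €35,105.84 × 29.6% = €10,391.33.
Line 3 (6067.69.22, Corland, 3,897 units, €595,968.21):
Base rate for 6067.69.22 is 16.5%.
Duty = €595,968.21 × 16.5% = €98,334.75.
Line 4 (7187.44.25, Corland, 944 m², €124,711.84):
Base rate for 7187.44.25 is 5%.
Duty = €124,711.84 × 5% = €6,235.59.
Total = €43,200.16 + €10,391.33 + €98,334.75 + €6,235.59 = €158,161.83.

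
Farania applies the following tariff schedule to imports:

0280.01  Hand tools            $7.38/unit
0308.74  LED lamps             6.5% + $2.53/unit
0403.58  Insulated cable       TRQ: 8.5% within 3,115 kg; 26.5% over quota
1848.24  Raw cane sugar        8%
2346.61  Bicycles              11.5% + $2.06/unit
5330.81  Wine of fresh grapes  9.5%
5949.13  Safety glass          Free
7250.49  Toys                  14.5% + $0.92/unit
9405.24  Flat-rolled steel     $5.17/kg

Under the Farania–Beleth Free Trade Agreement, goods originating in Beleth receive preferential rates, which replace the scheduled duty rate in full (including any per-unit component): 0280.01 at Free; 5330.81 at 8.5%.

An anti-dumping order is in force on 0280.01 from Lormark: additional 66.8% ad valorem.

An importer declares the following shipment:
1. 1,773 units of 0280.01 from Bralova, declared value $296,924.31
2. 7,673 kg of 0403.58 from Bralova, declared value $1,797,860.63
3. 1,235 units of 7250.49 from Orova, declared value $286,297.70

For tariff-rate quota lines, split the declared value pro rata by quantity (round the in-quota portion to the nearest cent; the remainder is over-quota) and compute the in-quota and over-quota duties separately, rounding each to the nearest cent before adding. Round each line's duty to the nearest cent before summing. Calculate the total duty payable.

$400,789.56

Line 1 (0280.01, Bralova, 1,773 units, $296,924.31):
Base rate for 0280.01 is $7.38/unit.
0280.01 has an FTA preferential rate, but origin Bralova is not Beleth; base rate stands.
The additional-duty order on 0280.01 targets Lormark, not Bralova; it does not apply.
Duty = 1,773 × $7.38 = $13,084.74.
Line 2 (0403.58, Bralova, 7,673 kg, $1,797,860.63):
Code 0403.58 is under a tariff-rate quota (threshold 3,115 kg). In-quota: 3,115 kg at 8.5%; over-quota: 4,558 kg at 26.5%.
Pro-rata value split: in-quota = $1,797,860.63 × 3,115/7,673 = $729,875.65; over-quota = $1,797,860.63 − $729,875.65 = $1,067,984.98.
In-quota duty = $729,875.65 × 8.5% = $62,039.43. Over-quota duty = $1,067,984.98 × 26.5% = $283,016.02.
Line duty = $62,039.43 + $283,016.02 = $345,055.45.
Line 3 (7250.49, Orova, 1,235 units, $286,297.70):
Base rate for 7250.49 is 14.5% + $0.92/unit.
Duty = $286,297.70 × 14.5% + 1,235 × $0.92 = $42,649.37.
Total = $13,084.74 + $345,055.45 + $42,649.37 = $400,789.56.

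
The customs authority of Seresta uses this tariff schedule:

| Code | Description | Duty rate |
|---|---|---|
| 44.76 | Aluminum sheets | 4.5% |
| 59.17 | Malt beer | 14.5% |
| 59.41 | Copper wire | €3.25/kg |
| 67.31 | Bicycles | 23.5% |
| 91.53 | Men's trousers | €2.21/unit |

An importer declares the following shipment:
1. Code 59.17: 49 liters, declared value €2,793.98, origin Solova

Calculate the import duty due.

€405.13

Line 1 (59.17, Solova, 49 liters, €2,793.98):
Base rate for 59.17 is 14.5%.
Duty = €2,793.98 × 14.5% = €405.13.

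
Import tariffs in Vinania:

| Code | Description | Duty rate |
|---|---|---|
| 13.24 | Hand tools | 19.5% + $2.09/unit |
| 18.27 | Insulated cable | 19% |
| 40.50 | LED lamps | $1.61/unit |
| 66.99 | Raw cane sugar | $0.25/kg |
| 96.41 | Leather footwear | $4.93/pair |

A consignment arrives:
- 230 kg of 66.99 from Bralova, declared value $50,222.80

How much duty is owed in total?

$57.50

Line 1 (66.99, Bralova, 230 kg, $50,222.80):
Base rate for 66.99 is $0.25/kg.
Duty = 230 × $0.25 = $57.50.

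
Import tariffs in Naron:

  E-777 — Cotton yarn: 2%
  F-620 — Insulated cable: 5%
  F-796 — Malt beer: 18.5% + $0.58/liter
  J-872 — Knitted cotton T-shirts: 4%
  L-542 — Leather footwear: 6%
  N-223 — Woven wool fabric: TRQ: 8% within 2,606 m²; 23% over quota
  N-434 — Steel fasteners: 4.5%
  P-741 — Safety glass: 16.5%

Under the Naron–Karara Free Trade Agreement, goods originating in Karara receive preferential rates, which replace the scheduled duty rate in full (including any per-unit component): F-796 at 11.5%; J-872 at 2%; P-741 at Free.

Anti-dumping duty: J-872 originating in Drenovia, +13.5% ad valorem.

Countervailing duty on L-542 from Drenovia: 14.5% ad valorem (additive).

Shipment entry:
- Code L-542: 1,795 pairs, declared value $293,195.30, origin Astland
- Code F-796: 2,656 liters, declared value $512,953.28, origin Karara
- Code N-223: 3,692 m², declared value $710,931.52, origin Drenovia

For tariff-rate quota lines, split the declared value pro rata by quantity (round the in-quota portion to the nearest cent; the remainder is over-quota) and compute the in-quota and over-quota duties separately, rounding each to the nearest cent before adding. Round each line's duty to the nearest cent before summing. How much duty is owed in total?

Line 1 (L-542, Astland, 1,795 pairs, $293,195.30):
Base rate for L-542 is 6%.
The additional-duty order on L-542 targets Drenovia, not Astland; it does not apply.
Duty = $293,195.30 × 6% = $17,591.72.
Line 2 (F-796, Karara, 2,656 liters, $512,953.28):
Base rate for F-796 is 18.5% + $0.58/liter.
Origin Karara qualifies under the Naron–Karara agreement and F-796 is covered: preferential rate 11.5% applies instead.
Duty = $512,953.28 × 11.5% = $58,989.63.
Line 3 (N-223, Drenovia, 3,692 m², $710,931.52):
Code N-223 is under a tariff-rate quota (threshold 2,606 m²). In-quota: 2,606 m² at 8%; over-quota: 1,086 m² at 23%.
Pro-rata value split: in-quota = $710,931.52 × 2,606/3,692 = $501,811.36; over-quota = $710,931.52 − $501,811.36 = $209,120.16.
In-quota duty = $501,811.36 × 8% = $40,144.91. Over-quota duty = $209,120.16 × 23% = $48,097.64.
Line duty = $40,144.91 + $48,097.64 = $88,242.55.
Total = $17,591.72 + $58,989.63 + $88,242.55 = $164,823.90.

$164,823.90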